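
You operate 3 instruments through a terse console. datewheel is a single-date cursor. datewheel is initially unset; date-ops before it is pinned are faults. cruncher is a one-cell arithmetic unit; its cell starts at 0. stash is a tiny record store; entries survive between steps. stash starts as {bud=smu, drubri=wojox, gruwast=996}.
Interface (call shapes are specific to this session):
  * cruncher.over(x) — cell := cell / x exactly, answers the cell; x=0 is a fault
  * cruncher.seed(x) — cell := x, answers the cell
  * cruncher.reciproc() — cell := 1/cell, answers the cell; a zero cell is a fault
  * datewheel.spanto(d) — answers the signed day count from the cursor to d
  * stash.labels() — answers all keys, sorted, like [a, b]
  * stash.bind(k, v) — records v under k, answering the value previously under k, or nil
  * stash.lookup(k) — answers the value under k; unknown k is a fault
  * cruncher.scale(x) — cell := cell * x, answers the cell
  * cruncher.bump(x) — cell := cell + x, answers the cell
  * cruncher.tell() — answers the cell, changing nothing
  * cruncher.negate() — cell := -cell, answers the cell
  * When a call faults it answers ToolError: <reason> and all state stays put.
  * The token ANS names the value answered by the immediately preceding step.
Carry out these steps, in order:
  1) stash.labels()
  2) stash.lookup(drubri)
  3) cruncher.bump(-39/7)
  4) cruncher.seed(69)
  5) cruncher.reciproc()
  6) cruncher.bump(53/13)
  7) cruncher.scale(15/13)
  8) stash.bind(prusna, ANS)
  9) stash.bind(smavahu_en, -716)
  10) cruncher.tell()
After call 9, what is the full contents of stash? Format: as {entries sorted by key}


>> stash.labels()
<< [bud, drubri, gruwast]
>> stash.lookup(k: drubri)
<< wojox
>> cruncher.bump(x: -39/7)
<< -39/7
>> cruncher.seed(x: 69)
<< 69
>> cruncher.reciproc()
<< 1/69
>> cruncher.bump(x: 53/13)
<< 3670/897
>> cruncher.scale(x: 15/13)
<< 18350/3887
>> stash.bind(k: prusna, v: ANS)
<< nil
>> stash.bind(k: smavahu_en, v: -716)
<< nil
>> cruncher.tell()
<< 18350/3887

Answer: {bud=smu, drubri=wojox, gruwast=996, prusna=18350/3887, smavahu_en=-716}


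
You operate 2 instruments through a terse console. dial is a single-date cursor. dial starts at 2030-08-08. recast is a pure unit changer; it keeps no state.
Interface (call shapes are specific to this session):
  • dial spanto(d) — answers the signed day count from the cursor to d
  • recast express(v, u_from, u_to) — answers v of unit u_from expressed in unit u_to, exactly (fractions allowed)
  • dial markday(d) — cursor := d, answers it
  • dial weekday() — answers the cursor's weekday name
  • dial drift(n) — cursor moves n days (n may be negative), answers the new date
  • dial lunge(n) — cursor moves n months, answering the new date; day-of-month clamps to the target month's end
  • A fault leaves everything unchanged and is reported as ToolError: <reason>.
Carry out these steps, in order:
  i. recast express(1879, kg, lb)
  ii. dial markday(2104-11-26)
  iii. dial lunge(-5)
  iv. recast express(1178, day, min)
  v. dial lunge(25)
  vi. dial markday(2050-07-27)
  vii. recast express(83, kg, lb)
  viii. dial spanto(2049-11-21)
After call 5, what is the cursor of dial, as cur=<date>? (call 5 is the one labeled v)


Answer: cur=2106-07-26

Derivation:
→ recast express(v: 1879, u_from: kg, u_to: lb)
← 187900000000/45359237
→ dial markday(d: 2104-11-26)
← 2104-11-26
→ dial lunge(n: -5)
← 2104-06-26
→ recast express(v: 1178, u_from: day, u_to: min)
← 1696320
→ dial lunge(n: 25)
← 2106-07-26
→ dial markday(d: 2050-07-27)
← 2050-07-27
→ recast express(v: 83, u_from: kg, u_to: lb)
← 8300000000/45359237
→ dial spanto(d: 2049-11-21)
← -248


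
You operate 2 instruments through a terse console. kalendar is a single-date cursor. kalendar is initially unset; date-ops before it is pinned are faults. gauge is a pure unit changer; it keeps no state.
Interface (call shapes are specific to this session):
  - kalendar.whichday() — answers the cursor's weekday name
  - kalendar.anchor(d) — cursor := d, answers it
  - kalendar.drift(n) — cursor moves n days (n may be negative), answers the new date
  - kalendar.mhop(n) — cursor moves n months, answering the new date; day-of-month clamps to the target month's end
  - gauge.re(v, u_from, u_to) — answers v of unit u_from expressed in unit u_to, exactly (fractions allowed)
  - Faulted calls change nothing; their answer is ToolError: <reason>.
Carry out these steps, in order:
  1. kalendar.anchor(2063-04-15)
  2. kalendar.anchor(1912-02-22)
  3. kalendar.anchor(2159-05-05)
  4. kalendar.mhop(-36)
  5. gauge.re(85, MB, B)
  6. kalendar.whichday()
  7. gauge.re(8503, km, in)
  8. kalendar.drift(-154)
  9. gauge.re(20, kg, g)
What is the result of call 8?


Answer: 2155-12-03

Derivation:
! kalendar.anchor(2063-04-15) : 2063-04-15
! kalendar.anchor(1912-02-22) : 1912-02-22
! kalendar.anchor(2159-05-05) : 2159-05-05
! kalendar.mhop(-36) : 2156-05-05
! gauge.re(85, MB, B) : 85000000
! kalendar.whichday() : Wednesday
! gauge.re(8503, km, in) : 42515000000/127
! kalendar.drift(-154) : 2155-12-03
! gauge.re(20, kg, g) : 20000


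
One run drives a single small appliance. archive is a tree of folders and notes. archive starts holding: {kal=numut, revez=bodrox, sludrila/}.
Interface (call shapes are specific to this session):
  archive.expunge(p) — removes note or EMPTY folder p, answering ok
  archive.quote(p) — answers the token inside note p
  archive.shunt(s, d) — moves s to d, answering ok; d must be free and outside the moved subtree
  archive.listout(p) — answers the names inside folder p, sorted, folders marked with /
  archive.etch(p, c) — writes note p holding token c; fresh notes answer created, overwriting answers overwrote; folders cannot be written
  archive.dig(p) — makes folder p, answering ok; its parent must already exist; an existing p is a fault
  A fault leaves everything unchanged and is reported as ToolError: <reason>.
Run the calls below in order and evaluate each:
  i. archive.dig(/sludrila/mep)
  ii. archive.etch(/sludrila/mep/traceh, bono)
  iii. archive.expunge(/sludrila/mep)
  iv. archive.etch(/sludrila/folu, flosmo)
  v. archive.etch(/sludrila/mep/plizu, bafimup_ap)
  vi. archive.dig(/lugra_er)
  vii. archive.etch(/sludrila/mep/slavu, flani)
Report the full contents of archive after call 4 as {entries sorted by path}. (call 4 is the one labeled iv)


Answer: {kal=numut, revez=bodrox, sludrila/, sludrila/folu=flosmo, sludrila/mep/, sludrila/mep/traceh=bono}

Derivation:
==> archive.dig(p='/sludrila/mep')
<== ok
==> archive.etch(p='/sludrila/mep/traceh', c='bono')
<== created
==> archive.expunge(p='/sludrila/mep')
<== ToolError: not empty
==> archive.etch(p='/sludrila/folu', c='flosmo')
<== created
==> archive.etch(p='/sludrila/mep/plizu', c='bafimup_ap')
<== created
==> archive.dig(p='/lugra_er')
<== ok
==> archive.etch(p='/sludrila/mep/slavu', c='flani')
<== created


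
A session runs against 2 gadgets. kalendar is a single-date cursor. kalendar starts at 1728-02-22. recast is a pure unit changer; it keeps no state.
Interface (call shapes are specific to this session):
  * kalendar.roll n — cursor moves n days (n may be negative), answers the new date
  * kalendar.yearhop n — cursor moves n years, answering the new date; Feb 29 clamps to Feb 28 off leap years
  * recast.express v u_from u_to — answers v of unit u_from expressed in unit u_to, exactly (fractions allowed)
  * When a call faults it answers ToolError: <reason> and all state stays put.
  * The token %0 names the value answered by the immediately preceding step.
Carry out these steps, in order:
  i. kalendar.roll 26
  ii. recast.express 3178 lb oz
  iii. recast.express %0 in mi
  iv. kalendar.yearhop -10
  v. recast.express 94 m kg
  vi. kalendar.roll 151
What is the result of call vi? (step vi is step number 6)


Answer: 1718-08-17

Derivation:
;; 1. kalendar.roll(n: 26) == 1728-03-19
;; 2. recast.express(v: 3178, u_from: lb, u_to: oz) == 50848
;; 3. recast.express(v: %0, u_from: in, u_to: mi) == 1589/1980
;; 4. kalendar.yearhop(n: -10) == 1718-03-19
;; 5. recast.express(v: 94, u_from: m, u_to: kg) == ToolError: incompatible units
;; 6. kalendar.roll(n: 151) == 1718-08-17


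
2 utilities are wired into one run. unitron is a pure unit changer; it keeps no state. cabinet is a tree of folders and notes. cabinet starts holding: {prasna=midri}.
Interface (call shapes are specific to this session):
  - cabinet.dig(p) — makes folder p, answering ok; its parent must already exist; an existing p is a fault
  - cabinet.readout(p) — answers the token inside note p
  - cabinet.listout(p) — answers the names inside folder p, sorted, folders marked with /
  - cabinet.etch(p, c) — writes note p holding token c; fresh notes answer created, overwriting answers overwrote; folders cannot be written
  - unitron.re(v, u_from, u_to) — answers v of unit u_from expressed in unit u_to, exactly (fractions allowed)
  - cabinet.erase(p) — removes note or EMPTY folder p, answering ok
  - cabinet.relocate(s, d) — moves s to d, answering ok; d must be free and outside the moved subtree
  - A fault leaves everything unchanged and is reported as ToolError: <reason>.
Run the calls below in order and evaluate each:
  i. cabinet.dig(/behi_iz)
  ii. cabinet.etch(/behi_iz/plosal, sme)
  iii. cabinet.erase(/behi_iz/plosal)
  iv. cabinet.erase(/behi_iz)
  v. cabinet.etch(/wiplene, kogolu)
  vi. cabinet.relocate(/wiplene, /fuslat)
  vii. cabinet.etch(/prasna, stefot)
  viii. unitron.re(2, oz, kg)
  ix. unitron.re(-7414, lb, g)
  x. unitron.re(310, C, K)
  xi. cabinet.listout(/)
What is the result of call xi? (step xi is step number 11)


-> cabinet.dig(p=/behi_iz)
<- ok
-> cabinet.etch(p=/behi_iz/plosal, c=sme)
<- created
-> cabinet.erase(p=/behi_iz/plosal)
<- ok
-> cabinet.erase(p=/behi_iz)
<- ok
-> cabinet.etch(p=/wiplene, c=kogolu)
<- created
-> cabinet.relocate(s=/wiplene, d=/fuslat)
<- ok
-> cabinet.etch(p=/prasna, c=stefot)
<- overwrote
-> unitron.re(v=2, u_from=oz, u_to=kg)
<- 45359237/800000000
-> unitron.re(v=-7414, u_from=lb, u_to=g)
<- -168146691559/50000
-> unitron.re(v=310, u_from=C, u_to=K)
<- 11663/20
-> cabinet.listout(p=/)
<- [fuslat, prasna]

Answer: [fuslat, prasna]


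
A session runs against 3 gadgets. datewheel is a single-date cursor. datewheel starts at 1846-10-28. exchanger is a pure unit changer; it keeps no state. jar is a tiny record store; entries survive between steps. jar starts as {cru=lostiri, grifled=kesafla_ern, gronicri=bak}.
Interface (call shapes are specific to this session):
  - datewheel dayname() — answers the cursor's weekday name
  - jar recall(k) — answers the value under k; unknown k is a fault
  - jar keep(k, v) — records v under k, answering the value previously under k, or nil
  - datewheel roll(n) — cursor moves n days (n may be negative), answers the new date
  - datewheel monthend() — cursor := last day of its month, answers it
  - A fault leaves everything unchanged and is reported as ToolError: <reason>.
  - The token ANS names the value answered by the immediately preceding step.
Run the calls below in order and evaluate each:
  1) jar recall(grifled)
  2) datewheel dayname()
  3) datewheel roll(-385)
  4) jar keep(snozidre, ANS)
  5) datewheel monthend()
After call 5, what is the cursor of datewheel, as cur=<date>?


Answer: cur=1845-10-31

Derivation:
Step: jar recall[k: grifled]
Result: kesafla_ern
Step: datewheel dayname[]
Result: Wednesday
Step: datewheel roll[n: -385]
Result: 1845-10-08
Step: jar keep[k: snozidre; v: ANS]
Result: nil
Step: datewheel monthend[]
Result: 1845-10-31


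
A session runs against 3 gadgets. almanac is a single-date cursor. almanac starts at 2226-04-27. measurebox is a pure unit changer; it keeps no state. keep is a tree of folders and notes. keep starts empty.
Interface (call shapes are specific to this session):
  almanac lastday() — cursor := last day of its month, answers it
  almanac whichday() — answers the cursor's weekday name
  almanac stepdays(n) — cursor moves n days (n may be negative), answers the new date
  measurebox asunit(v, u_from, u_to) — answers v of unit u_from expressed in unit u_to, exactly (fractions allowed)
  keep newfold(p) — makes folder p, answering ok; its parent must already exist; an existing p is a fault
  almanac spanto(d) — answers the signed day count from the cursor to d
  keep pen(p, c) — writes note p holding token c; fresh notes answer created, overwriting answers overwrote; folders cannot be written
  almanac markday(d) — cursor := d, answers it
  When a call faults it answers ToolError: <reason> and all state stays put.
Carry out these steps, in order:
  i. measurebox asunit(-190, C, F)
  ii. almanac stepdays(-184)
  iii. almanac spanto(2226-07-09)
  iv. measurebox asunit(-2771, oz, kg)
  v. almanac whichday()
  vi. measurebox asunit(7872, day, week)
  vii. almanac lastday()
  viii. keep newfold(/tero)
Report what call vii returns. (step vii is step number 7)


Calling measurebox asunit passing v='-190', u_from='C', u_to='F', and observe -310.
Using almanac stepdays passing n='-184', which returns 2225-10-25.
Then almanac spanto passing d='2226-07-09', yielding 257.
I try measurebox asunit passing v='-2771', u_from='oz', u_to='kg': -125690445727/1600000000.
Next I call almanac whichday, and get Tuesday.
I try measurebox asunit passing v='7872', u_from='day', u_to='week', and observe 7872/7.
Now I run almanac lastday(), and observe 2225-10-31.
I use keep newfold passing p='/tero', — result: ok.

Answer: 2225-10-31


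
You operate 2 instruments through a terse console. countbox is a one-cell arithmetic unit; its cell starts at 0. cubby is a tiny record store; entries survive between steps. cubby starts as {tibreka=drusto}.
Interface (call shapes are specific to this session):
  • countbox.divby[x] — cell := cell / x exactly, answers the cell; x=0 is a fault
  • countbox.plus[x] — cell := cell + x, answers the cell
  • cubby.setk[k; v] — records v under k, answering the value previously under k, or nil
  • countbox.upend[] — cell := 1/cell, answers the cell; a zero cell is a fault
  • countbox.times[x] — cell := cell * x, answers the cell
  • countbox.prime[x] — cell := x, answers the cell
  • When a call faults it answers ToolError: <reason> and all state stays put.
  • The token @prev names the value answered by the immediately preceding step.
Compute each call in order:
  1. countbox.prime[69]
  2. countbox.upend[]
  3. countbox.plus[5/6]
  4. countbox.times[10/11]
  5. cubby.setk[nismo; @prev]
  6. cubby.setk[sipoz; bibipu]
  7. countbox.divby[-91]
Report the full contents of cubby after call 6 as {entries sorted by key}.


% prime x='69'
:: 69
% upend
:: 1/69
% plus x='5/6'
:: 39/46
% times x='10/11'
:: 195/253
% setk k='nismo' v='@prev'
:: nil
% setk k='sipoz' v='bibipu'
:: nil
% divby x='-91'
:: -15/1771

Answer: {nismo=195/253, sipoz=bibipu, tibreka=drusto}


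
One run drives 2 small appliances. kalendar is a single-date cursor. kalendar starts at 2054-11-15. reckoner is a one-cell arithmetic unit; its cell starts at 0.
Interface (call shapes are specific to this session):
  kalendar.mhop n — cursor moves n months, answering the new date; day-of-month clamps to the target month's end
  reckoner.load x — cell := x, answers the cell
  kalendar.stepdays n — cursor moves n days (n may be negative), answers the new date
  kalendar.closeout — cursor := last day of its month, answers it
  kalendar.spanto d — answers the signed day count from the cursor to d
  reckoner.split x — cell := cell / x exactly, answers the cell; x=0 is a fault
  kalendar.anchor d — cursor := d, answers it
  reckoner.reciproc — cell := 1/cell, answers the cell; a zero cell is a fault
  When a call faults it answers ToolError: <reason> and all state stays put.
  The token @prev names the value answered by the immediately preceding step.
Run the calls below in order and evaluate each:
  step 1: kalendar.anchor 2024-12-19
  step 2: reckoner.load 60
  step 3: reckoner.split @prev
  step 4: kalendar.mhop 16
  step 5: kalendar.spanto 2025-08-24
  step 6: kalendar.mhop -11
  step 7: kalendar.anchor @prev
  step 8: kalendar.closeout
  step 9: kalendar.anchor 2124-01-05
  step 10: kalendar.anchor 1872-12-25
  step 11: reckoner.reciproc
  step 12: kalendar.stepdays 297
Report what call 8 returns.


-- kalendar.anchor(d='2024-12-19') == 2024-12-19
-- reckoner.load(x='60') == 60
-- reckoner.split(x='@prev') == 1
-- kalendar.mhop(n='16') == 2026-04-19
-- kalendar.spanto(d='2025-08-24') == -238
-- kalendar.mhop(n='-11') == 2025-05-19
-- kalendar.anchor(d='@prev') == 2025-05-19
-- kalendar.closeout() == 2025-05-31
-- kalendar.anchor(d='2124-01-05') == 2124-01-05
-- kalendar.anchor(d='1872-12-25') == 1872-12-25
-- reckoner.reciproc() == 1
-- kalendar.stepdays(n='297') == 1873-10-18

Answer: 2025-05-31


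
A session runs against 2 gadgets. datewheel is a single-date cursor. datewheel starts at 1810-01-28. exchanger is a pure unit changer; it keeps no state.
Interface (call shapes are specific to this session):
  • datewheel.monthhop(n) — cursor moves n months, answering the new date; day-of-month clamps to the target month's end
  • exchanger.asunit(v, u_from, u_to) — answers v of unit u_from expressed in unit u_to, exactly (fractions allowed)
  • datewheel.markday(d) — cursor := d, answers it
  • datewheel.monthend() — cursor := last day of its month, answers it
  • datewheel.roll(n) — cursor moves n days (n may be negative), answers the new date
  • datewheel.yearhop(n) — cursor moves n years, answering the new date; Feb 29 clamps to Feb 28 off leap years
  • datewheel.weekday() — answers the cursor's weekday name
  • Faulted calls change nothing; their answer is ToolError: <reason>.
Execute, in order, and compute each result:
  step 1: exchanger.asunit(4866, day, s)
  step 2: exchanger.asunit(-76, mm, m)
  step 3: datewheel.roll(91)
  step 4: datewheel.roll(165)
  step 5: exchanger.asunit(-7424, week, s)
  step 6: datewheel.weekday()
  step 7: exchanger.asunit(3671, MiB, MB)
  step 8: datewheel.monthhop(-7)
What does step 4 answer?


-- 1. exchanger.asunit(v: 4866, u_from: day, u_to: s) : 420422400
-- 2. exchanger.asunit(v: -76, u_from: mm, u_to: m) : -19/250
-- 3. datewheel.roll(n: 91) : 1810-04-29
-- 4. datewheel.roll(n: 165) : 1810-10-11
-- 5. exchanger.asunit(v: -7424, u_from: week, u_to: s) : -4490035200
-- 6. datewheel.weekday() : Thursday
-- 7. exchanger.asunit(v: 3671, u_from: MiB, u_to: MB) : 60145664/15625
-- 8. datewheel.monthhop(n: -7) : 1810-03-11

Answer: 1810-10-11


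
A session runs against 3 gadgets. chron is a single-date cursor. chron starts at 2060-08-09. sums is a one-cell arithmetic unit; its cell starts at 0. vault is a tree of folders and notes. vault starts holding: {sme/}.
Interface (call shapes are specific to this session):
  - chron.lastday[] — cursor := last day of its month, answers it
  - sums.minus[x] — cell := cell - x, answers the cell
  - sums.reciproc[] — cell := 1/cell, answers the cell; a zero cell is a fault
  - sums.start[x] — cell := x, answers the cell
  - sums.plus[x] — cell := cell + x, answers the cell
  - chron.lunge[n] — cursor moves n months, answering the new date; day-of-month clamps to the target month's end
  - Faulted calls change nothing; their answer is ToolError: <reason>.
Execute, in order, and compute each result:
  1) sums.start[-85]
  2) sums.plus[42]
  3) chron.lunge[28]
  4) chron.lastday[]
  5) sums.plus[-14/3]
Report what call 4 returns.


Answer: 2062-12-31

Derivation:
I run start using x→-85, — result: -85.
Using plus using x→42, — result: -43.
Next I call lunge using n→28, and observe 2062-12-09.
Then lastday(), yielding 2062-12-31.
Then plus using x→-14/3, which returns -143/3.


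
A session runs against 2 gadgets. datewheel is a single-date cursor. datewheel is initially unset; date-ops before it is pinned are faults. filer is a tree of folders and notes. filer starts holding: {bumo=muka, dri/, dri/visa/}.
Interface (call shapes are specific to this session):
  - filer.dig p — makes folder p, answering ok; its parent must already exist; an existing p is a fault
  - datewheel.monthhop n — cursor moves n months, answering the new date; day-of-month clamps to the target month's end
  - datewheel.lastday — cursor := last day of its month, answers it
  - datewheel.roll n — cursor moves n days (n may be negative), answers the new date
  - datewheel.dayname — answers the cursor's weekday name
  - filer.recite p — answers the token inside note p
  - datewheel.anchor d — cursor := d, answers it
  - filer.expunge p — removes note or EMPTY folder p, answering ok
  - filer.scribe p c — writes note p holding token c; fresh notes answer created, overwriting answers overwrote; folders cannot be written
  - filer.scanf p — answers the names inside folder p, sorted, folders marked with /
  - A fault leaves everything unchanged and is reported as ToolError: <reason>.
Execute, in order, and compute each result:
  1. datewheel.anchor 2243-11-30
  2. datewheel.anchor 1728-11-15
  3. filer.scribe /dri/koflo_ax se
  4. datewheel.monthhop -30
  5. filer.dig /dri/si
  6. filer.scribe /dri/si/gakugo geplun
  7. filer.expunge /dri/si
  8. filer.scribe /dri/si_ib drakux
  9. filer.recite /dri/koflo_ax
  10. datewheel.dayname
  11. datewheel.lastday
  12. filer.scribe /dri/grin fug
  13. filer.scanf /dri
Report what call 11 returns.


-> datewheel.anchor(d='2243-11-30')
<- 2243-11-30
-> datewheel.anchor(d='1728-11-15')
<- 1728-11-15
-> filer.scribe(p='/dri/koflo_ax', c='se')
<- created
-> datewheel.monthhop(n='-30')
<- 1726-05-15
-> filer.dig(p='/dri/si')
<- ok
-> filer.scribe(p='/dri/si/gakugo', c='geplun')
<- created
-> filer.expunge(p='/dri/si')
<- ToolError: not empty
-> filer.scribe(p='/dri/si_ib', c='drakux')
<- created
-> filer.recite(p='/dri/koflo_ax')
<- se
-> datewheel.dayname()
<- Wednesday
-> datewheel.lastday()
<- 1726-05-31
-> filer.scribe(p='/dri/grin', c='fug')
<- created
-> filer.scanf(p='/dri')
<- [grin, koflo_ax, si/, si_ib, visa/]

Answer: 1726-05-31


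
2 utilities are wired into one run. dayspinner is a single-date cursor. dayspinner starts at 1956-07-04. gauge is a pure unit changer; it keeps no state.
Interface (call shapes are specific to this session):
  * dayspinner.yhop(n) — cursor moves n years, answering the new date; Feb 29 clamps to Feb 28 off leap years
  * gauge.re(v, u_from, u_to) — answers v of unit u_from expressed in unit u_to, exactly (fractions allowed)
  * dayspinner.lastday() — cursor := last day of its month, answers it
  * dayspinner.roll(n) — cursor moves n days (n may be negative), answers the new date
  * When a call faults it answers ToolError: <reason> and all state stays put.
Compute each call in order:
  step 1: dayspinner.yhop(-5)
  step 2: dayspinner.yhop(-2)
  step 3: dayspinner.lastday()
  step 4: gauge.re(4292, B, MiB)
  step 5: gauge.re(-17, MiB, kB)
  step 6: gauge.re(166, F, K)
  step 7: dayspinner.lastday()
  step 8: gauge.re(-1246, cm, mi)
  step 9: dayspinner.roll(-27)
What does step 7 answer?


Answer: 1949-07-31

Derivation:
>>> yhop -5
  1951-07-04
>>> yhop -2
  1949-07-04
>>> lastday
  1949-07-31
>>> re 4292 B MiB
  1073/262144
>>> re -17 MiB kB
  -2228224/125
>>> re 166 F K
  62567/180
>>> lastday
  1949-07-31
>>> re -1246 cm mi
  -3115/402336
>>> roll -27
  1949-07-04


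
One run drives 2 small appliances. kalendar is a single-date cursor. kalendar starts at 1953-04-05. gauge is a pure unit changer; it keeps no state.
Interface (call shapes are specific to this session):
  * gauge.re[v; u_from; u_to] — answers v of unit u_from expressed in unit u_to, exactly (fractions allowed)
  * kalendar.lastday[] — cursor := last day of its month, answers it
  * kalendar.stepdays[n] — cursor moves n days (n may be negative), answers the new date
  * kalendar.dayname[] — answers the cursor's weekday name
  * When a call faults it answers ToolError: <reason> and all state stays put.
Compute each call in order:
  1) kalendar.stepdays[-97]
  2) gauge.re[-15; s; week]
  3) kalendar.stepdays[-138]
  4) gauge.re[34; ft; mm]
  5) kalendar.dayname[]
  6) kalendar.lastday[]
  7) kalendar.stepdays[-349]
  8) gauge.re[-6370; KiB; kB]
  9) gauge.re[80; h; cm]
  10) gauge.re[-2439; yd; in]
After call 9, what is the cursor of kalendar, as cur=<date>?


$ kalendar.stepdays -97
:: 1952-12-29
$ gauge.re -15 s week
:: -1/40320
$ kalendar.stepdays -138
:: 1952-08-13
$ gauge.re 34 ft mm
:: 51816/5
$ kalendar.dayname
:: Wednesday
$ kalendar.lastday
:: 1952-08-31
$ kalendar.stepdays -349
:: 1951-09-17
$ gauge.re -6370 KiB kB
:: -163072/25
$ gauge.re 80 h cm
:: ToolError: incompatible units
$ gauge.re -2439 yd in
:: -87804

Answer: cur=1951-09-17


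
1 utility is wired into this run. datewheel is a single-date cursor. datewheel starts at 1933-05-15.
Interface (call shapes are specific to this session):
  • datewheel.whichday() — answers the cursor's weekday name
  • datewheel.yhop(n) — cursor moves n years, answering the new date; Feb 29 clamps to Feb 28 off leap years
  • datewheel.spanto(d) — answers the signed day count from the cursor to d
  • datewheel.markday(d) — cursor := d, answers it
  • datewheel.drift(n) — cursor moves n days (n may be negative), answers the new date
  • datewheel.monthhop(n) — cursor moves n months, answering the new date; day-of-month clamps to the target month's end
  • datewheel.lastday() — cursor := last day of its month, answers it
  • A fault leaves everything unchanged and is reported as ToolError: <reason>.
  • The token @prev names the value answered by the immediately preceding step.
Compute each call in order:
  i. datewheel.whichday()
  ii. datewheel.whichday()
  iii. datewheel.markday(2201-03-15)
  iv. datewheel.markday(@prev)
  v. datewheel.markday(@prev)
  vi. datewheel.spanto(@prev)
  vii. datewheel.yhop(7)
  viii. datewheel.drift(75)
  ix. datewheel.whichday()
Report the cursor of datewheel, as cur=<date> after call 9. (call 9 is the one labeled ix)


Answer: cur=2208-05-29

Derivation:
CALL datewheel.whichday[]
RET  Monday
CALL datewheel.whichday[]
RET  Monday
CALL datewheel.markday[2201-03-15]
RET  2201-03-15
CALL datewheel.markday[@prev]
RET  2201-03-15
CALL datewheel.markday[@prev]
RET  2201-03-15
CALL datewheel.spanto[@prev]
RET  0
CALL datewheel.yhop[7]
RET  2208-03-15
CALL datewheel.drift[75]
RET  2208-05-29
CALL datewheel.whichday[]
RET  Sunday


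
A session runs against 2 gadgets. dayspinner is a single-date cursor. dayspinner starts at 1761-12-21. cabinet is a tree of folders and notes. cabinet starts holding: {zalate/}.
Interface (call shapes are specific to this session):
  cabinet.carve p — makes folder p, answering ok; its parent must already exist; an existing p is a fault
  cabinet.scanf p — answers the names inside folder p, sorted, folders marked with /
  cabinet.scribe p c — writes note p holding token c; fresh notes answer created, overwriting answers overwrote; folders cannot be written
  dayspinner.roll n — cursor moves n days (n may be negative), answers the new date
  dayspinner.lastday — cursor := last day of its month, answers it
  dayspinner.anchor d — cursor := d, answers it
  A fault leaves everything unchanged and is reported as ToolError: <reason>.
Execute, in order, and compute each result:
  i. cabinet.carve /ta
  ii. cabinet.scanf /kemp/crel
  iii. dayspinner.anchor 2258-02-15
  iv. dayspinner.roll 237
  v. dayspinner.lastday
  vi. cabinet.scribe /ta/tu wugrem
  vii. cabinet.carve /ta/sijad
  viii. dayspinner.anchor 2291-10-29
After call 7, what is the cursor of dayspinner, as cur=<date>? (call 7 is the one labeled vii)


# 1. cabinet.carve(p→/ta) : ok
# 2. cabinet.scanf(p→/kemp/crel) : ToolError: not found
# 3. dayspinner.anchor(d→2258-02-15) : 2258-02-15
# 4. dayspinner.roll(n→237) : 2258-10-10
# 5. dayspinner.lastday() : 2258-10-31
# 6. cabinet.scribe(p→/ta/tu, c→wugrem) : created
# 7. cabinet.carve(p→/ta/sijad) : ok
# 8. dayspinner.anchor(d→2291-10-29) : 2291-10-29

Answer: cur=2258-10-31


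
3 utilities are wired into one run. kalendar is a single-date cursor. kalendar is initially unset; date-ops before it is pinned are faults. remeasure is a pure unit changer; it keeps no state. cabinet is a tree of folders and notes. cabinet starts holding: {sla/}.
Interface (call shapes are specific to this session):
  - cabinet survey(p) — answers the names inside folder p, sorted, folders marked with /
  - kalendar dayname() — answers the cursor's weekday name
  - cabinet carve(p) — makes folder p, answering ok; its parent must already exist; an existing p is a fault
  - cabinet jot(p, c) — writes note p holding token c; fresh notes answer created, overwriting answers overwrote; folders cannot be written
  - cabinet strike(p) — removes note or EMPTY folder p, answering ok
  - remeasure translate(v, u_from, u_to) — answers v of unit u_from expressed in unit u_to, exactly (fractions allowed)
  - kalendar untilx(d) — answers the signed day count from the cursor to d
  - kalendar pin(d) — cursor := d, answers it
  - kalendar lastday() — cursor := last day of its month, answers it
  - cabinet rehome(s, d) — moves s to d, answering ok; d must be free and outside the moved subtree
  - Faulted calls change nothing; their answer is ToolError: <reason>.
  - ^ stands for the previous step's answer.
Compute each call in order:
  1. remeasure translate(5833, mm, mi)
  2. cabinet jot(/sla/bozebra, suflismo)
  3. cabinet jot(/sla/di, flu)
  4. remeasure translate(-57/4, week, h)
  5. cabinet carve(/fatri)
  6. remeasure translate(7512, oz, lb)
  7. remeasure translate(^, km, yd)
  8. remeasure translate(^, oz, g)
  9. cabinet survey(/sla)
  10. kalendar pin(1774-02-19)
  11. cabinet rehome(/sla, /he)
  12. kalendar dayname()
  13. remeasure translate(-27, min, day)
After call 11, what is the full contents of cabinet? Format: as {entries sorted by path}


>> remeasure translate(5833, mm, mi)
<< 5833/1609344
>> cabinet jot(/sla/bozebra, suflismo)
<< created
>> cabinet jot(/sla/di, flu)
<< created
>> remeasure translate(-57/4, week, h)
<< -2394
>> cabinet carve(/fatri)
<< ok
>> remeasure translate(7512, oz, lb)
<< 939/2
>> remeasure translate(^, km, yd)
<< 195625000/381
>> remeasure translate(^, oz, g)
<< 354936029525/24384
>> cabinet survey(/sla)
<< [bozebra, di]
>> kalendar pin(1774-02-19)
<< 1774-02-19
>> cabinet rehome(/sla, /he)
<< ok
>> kalendar dayname()
<< Saturday
>> remeasure translate(-27, min, day)
<< -3/160

Answer: {fatri/, he/, he/bozebra=suflismo, he/di=flu}


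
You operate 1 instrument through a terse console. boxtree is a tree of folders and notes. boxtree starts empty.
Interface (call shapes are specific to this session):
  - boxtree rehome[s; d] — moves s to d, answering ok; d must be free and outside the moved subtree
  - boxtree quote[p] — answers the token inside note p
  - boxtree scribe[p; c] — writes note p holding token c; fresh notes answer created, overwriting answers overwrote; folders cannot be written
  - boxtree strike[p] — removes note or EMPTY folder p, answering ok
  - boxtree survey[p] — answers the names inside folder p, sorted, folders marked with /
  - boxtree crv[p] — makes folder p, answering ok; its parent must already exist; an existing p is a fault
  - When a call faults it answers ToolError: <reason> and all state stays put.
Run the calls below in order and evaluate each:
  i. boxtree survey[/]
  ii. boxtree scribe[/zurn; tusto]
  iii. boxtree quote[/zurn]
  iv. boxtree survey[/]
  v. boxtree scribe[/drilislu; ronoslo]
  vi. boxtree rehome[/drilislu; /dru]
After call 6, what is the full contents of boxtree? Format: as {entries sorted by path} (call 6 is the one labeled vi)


Answer: {dru=ronoslo, zurn=tusto}

Derivation:
Act: boxtree survey[p='/']
Obs: []
Act: boxtree scribe[p='/zurn'; c='tusto']
Obs: created
Act: boxtree quote[p='/zurn']
Obs: tusto
Act: boxtree survey[p='/']
Obs: [zurn]
Act: boxtree scribe[p='/drilislu'; c='ronoslo']
Obs: created
Act: boxtree rehome[s='/drilislu'; d='/dru']
Obs: ok


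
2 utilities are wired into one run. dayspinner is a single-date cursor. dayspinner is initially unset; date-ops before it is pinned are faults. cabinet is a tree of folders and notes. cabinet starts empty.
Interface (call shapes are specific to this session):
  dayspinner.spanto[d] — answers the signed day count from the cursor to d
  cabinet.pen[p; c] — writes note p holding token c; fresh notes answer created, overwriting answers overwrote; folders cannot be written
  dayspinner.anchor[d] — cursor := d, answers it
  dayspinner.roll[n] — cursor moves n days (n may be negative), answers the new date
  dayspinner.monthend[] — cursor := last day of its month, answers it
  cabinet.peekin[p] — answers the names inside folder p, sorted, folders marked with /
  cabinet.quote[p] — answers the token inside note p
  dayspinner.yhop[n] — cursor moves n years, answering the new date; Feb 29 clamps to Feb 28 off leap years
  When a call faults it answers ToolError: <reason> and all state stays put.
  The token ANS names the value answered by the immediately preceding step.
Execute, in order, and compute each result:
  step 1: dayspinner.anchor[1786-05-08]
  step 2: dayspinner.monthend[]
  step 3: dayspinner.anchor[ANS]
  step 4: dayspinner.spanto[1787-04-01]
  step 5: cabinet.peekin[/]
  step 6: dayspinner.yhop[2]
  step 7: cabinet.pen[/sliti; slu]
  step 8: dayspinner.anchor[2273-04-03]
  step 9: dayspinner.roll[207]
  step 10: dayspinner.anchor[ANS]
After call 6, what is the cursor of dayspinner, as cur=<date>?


-- anchor(d=1786-05-08) -> 1786-05-08
-- monthend() -> 1786-05-31
-- anchor(d=ANS) -> 1786-05-31
-- spanto(d=1787-04-01) -> 305
-- peekin(p=/) -> []
-- yhop(n=2) -> 1788-05-31
-- pen(p=/sliti, c=slu) -> created
-- anchor(d=2273-04-03) -> 2273-04-03
-- roll(n=207) -> 2273-10-27
-- anchor(d=ANS) -> 2273-10-27

Answer: cur=1788-05-31


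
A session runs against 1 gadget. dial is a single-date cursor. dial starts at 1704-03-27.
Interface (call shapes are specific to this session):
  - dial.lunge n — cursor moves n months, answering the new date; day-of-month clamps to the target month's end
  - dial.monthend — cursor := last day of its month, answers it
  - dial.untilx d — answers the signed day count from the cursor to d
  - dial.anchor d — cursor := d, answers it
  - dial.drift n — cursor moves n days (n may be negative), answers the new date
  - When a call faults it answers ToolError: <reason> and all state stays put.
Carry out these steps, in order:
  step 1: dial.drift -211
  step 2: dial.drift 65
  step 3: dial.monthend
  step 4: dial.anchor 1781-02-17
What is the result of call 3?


CALL dial.drift[n: -211]
RET  1703-08-29
CALL dial.drift[n: 65]
RET  1703-11-02
CALL dial.monthend[]
RET  1703-11-30
CALL dial.anchor[d: 1781-02-17]
RET  1781-02-17

Answer: 1703-11-30


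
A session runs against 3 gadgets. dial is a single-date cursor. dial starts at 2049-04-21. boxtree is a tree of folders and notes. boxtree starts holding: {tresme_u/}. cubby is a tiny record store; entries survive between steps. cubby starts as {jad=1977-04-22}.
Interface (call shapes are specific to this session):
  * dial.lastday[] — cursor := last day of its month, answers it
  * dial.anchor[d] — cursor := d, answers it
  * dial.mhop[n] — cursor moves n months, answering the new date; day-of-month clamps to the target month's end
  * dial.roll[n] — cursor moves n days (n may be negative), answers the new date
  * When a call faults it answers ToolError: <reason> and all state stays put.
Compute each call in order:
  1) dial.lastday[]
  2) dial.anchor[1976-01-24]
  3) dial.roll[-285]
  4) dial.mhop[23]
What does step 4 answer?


// 1. dial.lastday() ~> 2049-04-30
// 2. dial.anchor(d→1976-01-24) ~> 1976-01-24
// 3. dial.roll(n→-285) ~> 1975-04-14
// 4. dial.mhop(n→23) ~> 1977-03-14

Answer: 1977-03-14


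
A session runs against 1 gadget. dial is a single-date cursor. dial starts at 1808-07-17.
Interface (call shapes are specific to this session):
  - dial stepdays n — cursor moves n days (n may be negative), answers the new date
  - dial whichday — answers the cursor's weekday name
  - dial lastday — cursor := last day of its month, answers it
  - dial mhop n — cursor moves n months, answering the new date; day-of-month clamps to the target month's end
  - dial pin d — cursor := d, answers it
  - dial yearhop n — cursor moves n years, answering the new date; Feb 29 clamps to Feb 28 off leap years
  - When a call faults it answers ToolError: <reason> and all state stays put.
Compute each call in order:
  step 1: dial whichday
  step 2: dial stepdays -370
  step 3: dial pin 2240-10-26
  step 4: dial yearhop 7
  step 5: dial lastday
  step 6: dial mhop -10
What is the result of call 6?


Answer: 2246-12-31

Derivation:
# dial whichday() == Sunday
# dial stepdays(-370) == 1807-07-13
# dial pin(2240-10-26) == 2240-10-26
# dial yearhop(7) == 2247-10-26
# dial lastday() == 2247-10-31
# dial mhop(-10) == 2246-12-31


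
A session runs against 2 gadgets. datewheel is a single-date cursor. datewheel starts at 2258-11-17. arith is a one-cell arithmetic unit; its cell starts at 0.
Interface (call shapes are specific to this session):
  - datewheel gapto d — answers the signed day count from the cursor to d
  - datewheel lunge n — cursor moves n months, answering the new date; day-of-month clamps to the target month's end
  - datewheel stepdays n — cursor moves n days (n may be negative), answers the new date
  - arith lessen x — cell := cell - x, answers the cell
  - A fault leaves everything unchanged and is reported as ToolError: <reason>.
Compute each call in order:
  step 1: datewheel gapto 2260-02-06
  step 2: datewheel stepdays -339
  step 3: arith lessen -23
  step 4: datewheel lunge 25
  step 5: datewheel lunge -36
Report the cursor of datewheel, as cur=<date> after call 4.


Answer: cur=2260-01-13

Derivation:
==> datewheel gapto(d='2260-02-06')
<== 446
==> datewheel stepdays(n='-339')
<== 2257-12-13
==> arith lessen(x='-23')
<== 23
==> datewheel lunge(n='25')
<== 2260-01-13
==> datewheel lunge(n='-36')
<== 2257-01-13


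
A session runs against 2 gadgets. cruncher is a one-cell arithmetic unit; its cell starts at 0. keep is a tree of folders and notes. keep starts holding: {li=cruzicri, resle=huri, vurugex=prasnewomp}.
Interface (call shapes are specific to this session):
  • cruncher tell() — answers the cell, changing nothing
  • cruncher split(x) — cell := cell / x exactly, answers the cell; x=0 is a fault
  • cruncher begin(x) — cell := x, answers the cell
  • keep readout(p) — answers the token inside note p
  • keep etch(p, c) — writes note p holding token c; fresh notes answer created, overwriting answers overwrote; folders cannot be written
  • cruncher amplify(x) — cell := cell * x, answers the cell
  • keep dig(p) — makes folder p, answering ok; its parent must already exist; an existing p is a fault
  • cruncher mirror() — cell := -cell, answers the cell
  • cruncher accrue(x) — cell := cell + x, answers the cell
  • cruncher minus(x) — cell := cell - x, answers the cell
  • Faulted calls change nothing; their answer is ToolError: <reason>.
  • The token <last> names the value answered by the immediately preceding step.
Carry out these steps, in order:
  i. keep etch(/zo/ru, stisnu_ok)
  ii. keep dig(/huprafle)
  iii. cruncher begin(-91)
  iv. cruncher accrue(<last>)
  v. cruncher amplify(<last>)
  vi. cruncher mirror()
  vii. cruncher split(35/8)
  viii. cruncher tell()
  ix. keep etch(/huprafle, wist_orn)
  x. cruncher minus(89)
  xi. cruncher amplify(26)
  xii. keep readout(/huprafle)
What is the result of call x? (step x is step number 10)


Answer: -38301/5

Derivation:
I invoke keep etch passing /zo/ru, stisnu_ok, and get ToolError: no parent.
Using keep dig passing /huprafle, and get ok.
Calling cruncher begin passing -91, → -91.
Then cruncher accrue passing <last>, yielding -182.
Next I call cruncher amplify passing <last>, → 33124.
Now I run cruncher mirror(), yielding -33124.
Invoking cruncher split passing 35/8, — result: -37856/5.
Next I call cruncher tell(): -37856/5.
I invoke keep etch passing /huprafle, wist_orn, — result: ToolError: is a directory.
I try cruncher minus passing 89, → -38301/5.
I run cruncher amplify passing 26, giving -995826/5.
Then keep readout passing /huprafle, which returns ToolError: is a directory.
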